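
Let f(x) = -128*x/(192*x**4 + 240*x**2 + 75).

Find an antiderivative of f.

An antiderivative is F(x) = 8/(24*x**2 + 15).

f matches the chain-rule pattern g'(h)*h' with inner function h(x) = 4*x**2 + 5/2; substituting u = h(x) collapses the integral.
Check: d/dx[8/(24*x**2 + 15)] = -128*x/(192*x**4 + 240*x**2 + 75) = f(x).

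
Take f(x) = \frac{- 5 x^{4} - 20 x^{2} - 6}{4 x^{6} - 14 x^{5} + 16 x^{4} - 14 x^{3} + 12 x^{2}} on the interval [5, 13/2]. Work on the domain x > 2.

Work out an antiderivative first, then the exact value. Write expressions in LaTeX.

The denominator factors as 2 x^{2} \left(x - 2\right) \left(2 x - 3\right) \left(x^{2} + 1\right); partial fractions split f into directly integrable pieces: - \frac{9 \left(7 x + 4\right)}{130 \left(x^{2} + 1\right)} + \frac{407}{39 \left(2 x - 3\right)} - \frac{83}{20 \left(x - 2\right)} - \frac{7}{12 x} - \frac{1}{2 x^{2}}.
F(x) = \frac{- 455 x \log{\left(x \right)} - 3237 x \log{\left(x - 2 \right)} + 4070 x \log{\left(x - \frac{3}{2} \right)} - 189 x \log{\left(x^{2} + 1 \right)} - 216 x \operatorname{atan}{\left(x \right)} + 390}{780 x} is an antiderivative of f.
Check: d/dx[\frac{- 455 x \log{\left(x \right)} - 3237 x \log{\left(x - 2 \right)} + 4070 x \log{\left(x - \frac{3}{2} \right)} - 189 x \log{\left(x^{2} + 1 \right)} - 216 x \operatorname{atan}{\left(x \right)} + 390}{780 x}] = \frac{- 5 x^{4} - 20 x^{2} - 6}{4 x^{6} - 14 x^{5} + 16 x^{4} - 14 x^{3} + 12 x^{2}} = f(x).
F(13/2) = - \frac{83 \log{\left(\frac{9}{2} \right)}}{20} - \frac{7 \log{\left(\frac{13}{2} \right)}}{12} - \frac{63 \log{\left(\frac{173}{4} \right)}}{260} - \frac{18 \operatorname{atan}{\left(\frac{13}{2} \right)}}{65} + \frac{1}{13} + \frac{407 \log{\left(5 \right)}}{78}; F(5) = - \frac{83 \log{\left(3 \right)}}{20} - \frac{7 \log{\left(5 \right)}}{12} - \frac{63 \log{\left(26 \right)}}{260} - \frac{18 \operatorname{atan}{\left(5 \right)}}{65} + \frac{1}{10} + \frac{407 \log{\left(\frac{7}{2} \right)}}{78}.
Integral = F(13/2) - F(5) = - \frac{407 \log{\left(\frac{7}{2} \right)}}{78} - \frac{83 \log{\left(\frac{9}{2} \right)}}{20} - \frac{7 \log{\left(\frac{13}{2} \right)}}{12} - \frac{63 \log{\left(\frac{173}{4} \right)}}{260} - \frac{18 \operatorname{atan}{\left(\frac{13}{2} \right)}}{65} - \frac{3}{130} + \frac{18 \operatorname{atan}{\left(5 \right)}}{65} + \frac{63 \log{\left(26 \right)}}{260} + \frac{83 \log{\left(3 \right)}}{20} + \frac{905 \log{\left(5 \right)}}{156}.

Antiderivative: F(x) = \frac{- 455 x \log{\left(x \right)} - 3237 x \log{\left(x - 2 \right)} + 4070 x \log{\left(x - \frac{3}{2} \right)} - 189 x \log{\left(x^{2} + 1 \right)} - 216 x \operatorname{atan}{\left(x \right)} + 390}{780 x}; value = - \frac{407 \log{\left(\frac{7}{2} \right)}}{78} - \frac{83 \log{\left(\frac{9}{2} \right)}}{20} - \frac{7 \log{\left(\frac{13}{2} \right)}}{12} - \frac{63 \log{\left(\frac{173}{4} \right)}}{260} - \frac{18 \operatorname{atan}{\left(\frac{13}{2} \right)}}{65} - \frac{3}{130} + \frac{18 \operatorname{atan}{\left(5 \right)}}{65} + \frac{63 \log{\left(26 \right)}}{260} + \frac{83 \log{\left(3 \right)}}{20} + \frac{905 \log{\left(5 \right)}}{156}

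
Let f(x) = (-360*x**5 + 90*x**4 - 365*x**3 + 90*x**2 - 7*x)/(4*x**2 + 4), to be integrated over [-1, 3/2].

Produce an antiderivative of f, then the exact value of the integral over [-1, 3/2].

Antiderivative: F(x) = (-5*x**2*(6*x - 1)**2 - 2*log(2*x**2 + 2))/8; value = -475/8 - log(13/2)/4 + log(4)/4

A candidate is checked by its d/dx: the result must match f(x).
F(x) = (-5*x**2*(6*x - 1)**2 - 2*log(2*x**2 + 2))/8 is an antiderivative of f.
Check: d/dx[(-5*x**2*(6*x - 1)**2 - 2*log(2*x**2 + 2))/8] = (-360*x**5 + 90*x**4 - 365*x**3 + 90*x**2 - 7*x)/(4*x**2 + 4) = f(x).
F(3/2) = -90 - log(13/2)/4; F(-1) = -245/8 - log(4)/4.
Integral = F(3/2) - F(-1) = -475/8 - log(13/2)/4 + log(4)/4.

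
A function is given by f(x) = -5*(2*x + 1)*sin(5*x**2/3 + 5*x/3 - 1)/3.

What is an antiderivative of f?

An antiderivative is F(x) = cos(5*x**2/3 + 5*x/3 - 1).

f matches the chain-rule pattern g'(h)*h' with inner function h(x) = 5*x**2/3 + 5*x/3 - 1; substituting u = h(x) collapses the integral.
Check: d/dx[cos(5*x**2/3 + 5*x/3 - 1)] = -10*x*sin(5*x**2/3 + 5*x/3 - 1)/3 - 5*sin(5*x**2/3 + 5*x/3 - 1)/3, which equals f(x).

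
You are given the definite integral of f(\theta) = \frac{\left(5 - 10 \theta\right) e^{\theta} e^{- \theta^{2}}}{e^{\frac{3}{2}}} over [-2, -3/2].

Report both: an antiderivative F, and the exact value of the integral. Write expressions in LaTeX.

Antiderivative: F(\theta) = \frac{5 e^{\theta} e^{- \theta^{2}}}{e^{\frac{3}{2}}}; value = - \frac{5}{e^{\frac{15}{2}}} + \frac{5}{e^{\frac{21}{4}}}

The substitution u = - \theta^{2} + \theta - \frac{3}{2} works: f is exactly (dF/du)*(du/d\theta) for that inner function.
F(\theta) = \frac{5 e^{\theta} e^{- \theta^{2}}}{e^{\frac{3}{2}}} is an antiderivative of f.
Check: d/d\theta[\frac{5 e^{\theta} e^{- \theta^{2}}}{e^{\frac{3}{2}}}] = \frac{\left(- 10 \theta e^{\theta} + 5 e^{\theta}\right) e^{- \theta^{2}}}{e^{\frac{3}{2}}}, which equals f(\theta).
F(-3/2) = \frac{5}{e^{\frac{21}{4}}}; F(-2) = \frac{5}{e^{\frac{15}{2}}}.
Integral = F(-3/2) - F(-2) = - \frac{5}{e^{\frac{15}{2}}} + \frac{5}{e^{\frac{21}{4}}}.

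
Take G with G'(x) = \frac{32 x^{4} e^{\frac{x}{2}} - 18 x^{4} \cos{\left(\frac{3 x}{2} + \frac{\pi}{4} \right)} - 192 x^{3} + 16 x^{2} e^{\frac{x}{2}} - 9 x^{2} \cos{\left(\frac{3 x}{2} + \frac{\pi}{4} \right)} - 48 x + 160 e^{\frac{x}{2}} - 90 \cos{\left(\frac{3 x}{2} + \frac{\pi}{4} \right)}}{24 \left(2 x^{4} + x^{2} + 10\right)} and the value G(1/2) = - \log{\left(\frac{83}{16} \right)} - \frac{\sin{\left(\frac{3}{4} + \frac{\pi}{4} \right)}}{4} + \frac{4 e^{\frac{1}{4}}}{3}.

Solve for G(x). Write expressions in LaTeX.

G(x) = \frac{4 e^{\frac{x}{2}}}{3} - \log{\left(x^{4} + \frac{x^{2}}{2} + 5 \right)} - \frac{\sin{\left(\frac{3 x}{2} + \frac{\pi}{4} \right)}}{4}

The proposed G(x) is checked by its d/dx: the result must match the given G'(x).
A general antiderivative is \frac{4 e^{\frac{x}{2}}}{3} - \log{\left(x^{4} + \frac{x^{2}}{2} + 5 \right)} - \frac{\sin{\left(\frac{3 x}{2} + \frac{\pi}{4} \right)}}{4} + C.
The condition gives C = - \log{\left(\frac{83}{16} \right)} - \frac{\sin{\left(\frac{3}{4} + \frac{\pi}{4} \right)}}{4} + \frac{4 e^{\frac{1}{4}}}{3} - (- \log{\left(\frac{83}{16} \right)} - \frac{\sin{\left(\frac{3}{4} + \frac{\pi}{4} \right)}}{4} + \frac{4 e^{\frac{1}{4}}}{3}) = 0.
So G(x) = \frac{4 e^{\frac{x}{2}}}{3} - \log{\left(x^{4} + \frac{x^{2}}{2} + 5 \right)} - \frac{\sin{\left(\frac{3 x}{2} + \frac{\pi}{4} \right)}}{4}.
Check: d/dx[\frac{4 e^{\frac{x}{2}}}{3} - \log{\left(x^{4} + \frac{x^{2}}{2} + 5 \right)} - \frac{\sin{\left(\frac{3 x}{2} + \frac{\pi}{4} \right)}}{4}] = \frac{32 x^{4} e^{\frac{x}{2}} - 18 x^{4} \cos{\left(\frac{3 x}{2} + \frac{\pi}{4} \right)} - 192 x^{3} + 16 x^{2} e^{\frac{x}{2}} - 9 x^{2} \cos{\left(\frac{3 x}{2} + \frac{\pi}{4} \right)} - 48 x + 160 e^{\frac{x}{2}} - 90 \cos{\left(\frac{3 x}{2} + \frac{\pi}{4} \right)}}{48 x^{4} + 24 x^{2} + 240}, which equals G'(x).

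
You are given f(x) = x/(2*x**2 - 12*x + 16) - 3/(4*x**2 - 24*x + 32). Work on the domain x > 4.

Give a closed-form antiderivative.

Factor the denominator (4*(x - 4)*(x - 2)) and decompose: f = -1/(8*(x - 2)) + 5/(8*(x - 4)); each piece integrates to a log, atan, or power term.
Check: d/dx[(5*log(x - 4) - log(x - 2))/8] = (2*x - 3)/(4*x**2 - 24*x + 32), which equals f(x).

An antiderivative is F(x) = (5*log(x - 4) - log(x - 2))/8.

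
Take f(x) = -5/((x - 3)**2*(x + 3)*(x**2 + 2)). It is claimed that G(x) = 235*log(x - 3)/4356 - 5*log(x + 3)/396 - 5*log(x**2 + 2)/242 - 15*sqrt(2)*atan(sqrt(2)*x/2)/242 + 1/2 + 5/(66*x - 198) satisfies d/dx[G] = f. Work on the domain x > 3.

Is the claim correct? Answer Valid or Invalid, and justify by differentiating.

d/dx[G] = -5/(x**5 - 3*x**4 - 7*x**3 + 21*x**2 - 18*x + 54)
This equals f(x) exactly, so the claim holds.

Valid. The derivative of G reproduces f.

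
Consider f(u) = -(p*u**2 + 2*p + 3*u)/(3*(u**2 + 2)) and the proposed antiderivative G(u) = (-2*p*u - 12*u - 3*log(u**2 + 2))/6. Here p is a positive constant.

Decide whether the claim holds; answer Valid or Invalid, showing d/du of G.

Invalid: d/du[G] - f = -2, which is not 0.

d/du[G] = (-p*u**2 - 2*p - 6*u**2 - 3*u - 12)/(3*u**2 + 6)
d/du[G] - f(u) = -2 != 0.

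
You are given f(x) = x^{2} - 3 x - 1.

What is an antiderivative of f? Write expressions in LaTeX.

An antiderivative is F(x) = \frac{x \left(2 x^{2} - 9 x - 6\right)}{6}.

Integrate term by term and add the pieces.
Check: d/dx[\frac{x \left(2 x^{2} - 9 x - 6\right)}{6}] = x^{2} - 3 x - 1 = f(x).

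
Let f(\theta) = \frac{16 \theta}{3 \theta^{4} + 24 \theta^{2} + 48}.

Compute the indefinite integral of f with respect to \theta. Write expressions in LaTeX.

f matches the chain-rule pattern g'(h)*h' with inner function h(\theta) = \frac{\theta^{2}}{2} + 2; substituting u = h(\theta) collapses the integral.
Check: d/d\theta[- \frac{8}{3 \theta^{2} + 12}] = \frac{16 \theta}{3 \theta^{4} + 24 \theta^{2} + 48} = f(\theta).

F(\theta) = - \frac{8}{3 \theta^{2} + 12} + C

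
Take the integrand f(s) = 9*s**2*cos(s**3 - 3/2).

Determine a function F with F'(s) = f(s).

f matches the chain-rule pattern g'(h)*h' with inner function h(s) = s**3 - 3/2; substituting u = h(s) collapses the integral.
Check: d/ds[3*sin(s**3 - 3/2)] = 9*s**2*cos(s**3 - 3/2) = f(s).

An antiderivative is F(s) = 3*sin(s**3 - 3/2).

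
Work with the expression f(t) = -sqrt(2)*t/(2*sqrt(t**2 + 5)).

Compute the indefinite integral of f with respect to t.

F(t) = -sqrt(t**2/2 + 5/2) + C

The substitution u = t**2/2 + 5/2 works: f is exactly (dF/du)*(du/dt) for that inner function.
Check: d/dt[-sqrt(t**2/2 + 5/2)] = -sqrt(2)*t/(2*sqrt(t**2 + 5)) = f(t).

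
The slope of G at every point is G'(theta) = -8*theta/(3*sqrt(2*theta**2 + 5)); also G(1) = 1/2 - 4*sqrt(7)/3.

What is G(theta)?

G(theta) = 1/2 - 4*sqrt(2*theta**2 + 5)/3

The substitution u = 2*theta**2 + 5 works: G'(theta) is exactly (dG/du)*(du/dtheta) for that inner function.
A general antiderivative is -4*sqrt(2*theta**2 + 5)/3 + C.
The condition gives C = 1/2 - 4*sqrt(7)/3 - (-4*sqrt(7)/3) = 1/2.
So G(theta) = 1/2 - 4*sqrt(2*theta**2 + 5)/3.
Check: d/dtheta[1/2 - 4*sqrt(2*theta**2 + 5)/3] = -8*theta/(3*sqrt(2*theta**2 + 5)) = G'(theta).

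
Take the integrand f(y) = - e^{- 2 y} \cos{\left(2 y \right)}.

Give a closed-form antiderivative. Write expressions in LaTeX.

An antiderivative F(y) passes only if d/dy[F] lands on f(y) exactly.
Check: d/dy[- \frac{e^{- 2 y} \sin{\left(2 y \right)}}{4} + \frac{e^{- 2 y} \cos{\left(2 y \right)}}{4}] = - e^{- 2 y} \cos{\left(2 y \right)} = f(y).

An antiderivative is F(y) = - \frac{e^{- 2 y} \sin{\left(2 y \right)}}{4} + \frac{e^{- 2 y} \cos{\left(2 y \right)}}{4}.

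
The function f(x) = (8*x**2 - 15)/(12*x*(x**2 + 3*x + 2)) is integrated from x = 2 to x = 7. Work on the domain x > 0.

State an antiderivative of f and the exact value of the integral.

The denominator factors as 12*x*(x + 1)*(x + 2); partial fractions split f into directly integrable pieces: 17/(24*(x + 2)) + 7/(12*(x + 1)) - 5/(8*x).
F(x) = (-15*log(x) + 14*log(x + 1) + 17*log(x + 2))/24 is an antiderivative of f.
Check: d/dx[(-15*log(x) + 14*log(x + 1) + 17*log(x + 2))/24] = (8*x**2 - 15)/(12*x**3 + 36*x**2 + 24*x), which equals f(x).
F(7) = -5*log(7)/8 + 7*log(8)/12 + 17*log(9)/24; F(2) = -5*log(2)/8 + 7*log(3)/12 + 17*log(4)/24.
Integral = F(7) - F(2) = -5*log(7)/8 - 17*log(4)/24 - 7*log(3)/12 + 5*log(2)/8 + 7*log(8)/12 + 17*log(9)/24.

Antiderivative: F(x) = (-15*log(x) + 14*log(x + 1) + 17*log(x + 2))/24; value = -5*log(7)/8 - 17*log(4)/24 - 7*log(3)/12 + 5*log(2)/8 + 7*log(8)/12 + 17*log(9)/24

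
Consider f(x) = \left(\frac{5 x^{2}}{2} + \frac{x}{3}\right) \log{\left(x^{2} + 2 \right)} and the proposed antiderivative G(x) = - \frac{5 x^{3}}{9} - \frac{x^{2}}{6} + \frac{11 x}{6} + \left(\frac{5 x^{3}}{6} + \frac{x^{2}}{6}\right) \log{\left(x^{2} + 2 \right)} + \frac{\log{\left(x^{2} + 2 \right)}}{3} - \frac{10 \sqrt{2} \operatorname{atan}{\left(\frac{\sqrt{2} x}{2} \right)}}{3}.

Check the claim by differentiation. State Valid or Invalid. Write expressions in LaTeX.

Invalid: d/dx[G] - f = - \frac{3}{2}, which is not 0.

d/dx[G] = \frac{5 x^{2} \log{\left(x^{2} + 2 \right)}}{2} + \frac{x \log{\left(x^{2} + 2 \right)}}{3} - \frac{3}{2}
d/dx[G] - f(x) = - \frac{3}{2} != 0.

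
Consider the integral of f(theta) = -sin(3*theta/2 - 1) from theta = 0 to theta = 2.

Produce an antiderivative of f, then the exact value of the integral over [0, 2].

Since d/dtheta undoes antidifferentiation here, F'(theta) = f(theta) is required of F(theta).
F(theta) = 2*cos(3*theta/2 - 1)/3 is an antiderivative of f.
Check: d/dtheta[2*cos(3*theta/2 - 1)/3] = -sin(3*theta/2 - 1) = f(theta).
F(2) = 2*cos(2)/3; F(0) = 2*cos(1)/3.
Integral = F(2) - F(0) = -2*cos(1)/3 + 2*cos(2)/3.

Antiderivative: F(theta) = 2*cos(3*theta/2 - 1)/3; value = -2*cos(1)/3 + 2*cos(2)/3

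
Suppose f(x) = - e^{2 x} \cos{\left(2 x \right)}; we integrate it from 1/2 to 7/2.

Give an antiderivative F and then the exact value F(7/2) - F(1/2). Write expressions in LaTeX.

Recover f(x) by differentiating a candidate F(x); any mismatch rules it out.
F(x) = \frac{\left(- \sin{\left(2 x \right)} - \cos{\left(2 x \right)}\right) e^{2 x}}{4} is an antiderivative of f.
Check: d/dx[\frac{\left(- \sin{\left(2 x \right)} - \cos{\left(2 x \right)}\right) e^{2 x}}{4}] = - e^{2 x} \cos{\left(2 x \right)} = f(x).
F(7/2) = - \frac{e^{7} \cos{\left(7 \right)}}{4} - \frac{e^{7} \sin{\left(7 \right)}}{4}; F(1/2) = - \frac{e \sin{\left(1 \right)}}{4} - \frac{e \cos{\left(1 \right)}}{4}.
Integral = F(7/2) - F(1/2) = - \frac{e^{7} \cos{\left(7 \right)}}{4} - \frac{e^{7} \sin{\left(7 \right)}}{4} + \frac{e \cos{\left(1 \right)}}{4} + \frac{e \sin{\left(1 \right)}}{4}.

Antiderivative: F(x) = \frac{\left(- \sin{\left(2 x \right)} - \cos{\left(2 x \right)}\right) e^{2 x}}{4}; value = - \frac{e^{7} \cos{\left(7 \right)}}{4} - \frac{e^{7} \sin{\left(7 \right)}}{4} + \frac{e \cos{\left(1 \right)}}{4} + \frac{e \sin{\left(1 \right)}}{4}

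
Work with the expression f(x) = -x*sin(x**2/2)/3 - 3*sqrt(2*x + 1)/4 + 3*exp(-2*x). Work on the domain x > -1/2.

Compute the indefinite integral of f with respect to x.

F(x) = (-3*(2*x + 1)**(3/2)*exp(2*x) + 4*exp(2*x)*cos(x**2/2) - 18)*exp(-2*x)/12 + C

Integrate term by term and add the pieces.
Check: d/dx[(-3*(2*x + 1)**(3/2)*exp(2*x) + 4*exp(2*x)*cos(x**2/2) - 18)*exp(-2*x)/12] = (-4*x*exp(2*x)*sin(x**2/2) - 9*sqrt(2*x + 1)*exp(2*x) + 36)*exp(-2*x)/12, which equals f(x).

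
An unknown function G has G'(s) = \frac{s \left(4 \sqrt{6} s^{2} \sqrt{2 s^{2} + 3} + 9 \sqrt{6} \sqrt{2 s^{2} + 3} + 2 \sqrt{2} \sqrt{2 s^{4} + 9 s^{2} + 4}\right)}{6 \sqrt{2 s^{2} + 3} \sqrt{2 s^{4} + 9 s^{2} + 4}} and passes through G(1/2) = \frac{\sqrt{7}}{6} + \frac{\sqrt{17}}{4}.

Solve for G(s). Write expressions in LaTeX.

G(s) = \frac{\sqrt{s^{2} + \frac{3}{2}}}{3} + \sqrt{\frac{s^{4}}{3} + \frac{3 s^{2}}{2} + \frac{2}{3}}

A first test for any G(s): its s-derivative must equal the given G'(s).
A general antiderivative is \frac{\sqrt{s^{2} + \frac{3}{2}}}{3} + \sqrt{\frac{s^{4}}{3} + \frac{3 s^{2}}{2} + \frac{2}{3}} + C.
The condition gives C = \frac{\sqrt{7}}{6} + \frac{\sqrt{17}}{4} - (\frac{\sqrt{7}}{6} + \frac{\sqrt{17}}{4}) = 0.
So G(s) = \frac{\sqrt{s^{2} + \frac{3}{2}}}{3} + \sqrt{\frac{s^{4}}{3} + \frac{3 s^{2}}{2} + \frac{2}{3}}.
Check: d/ds[\frac{\sqrt{s^{2} + \frac{3}{2}}}{3} + \sqrt{\frac{s^{4}}{3} + \frac{3 s^{2}}{2} + \frac{2}{3}}] = \frac{4 \sqrt{6} s^{3} \sqrt{2 s^{2} + 3} + 9 \sqrt{6} s \sqrt{2 s^{2} + 3} + 2 \sqrt{2} s \sqrt{2 s^{4} + 9 s^{2} + 4}}{6 \sqrt{2 s^{2} + 3} \sqrt{2 s^{4} + 9 s^{2} + 4}}, which equals G'(s).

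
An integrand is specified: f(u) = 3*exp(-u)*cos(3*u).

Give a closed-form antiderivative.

An antiderivative is F(u) = 3*(3*sin(3*u) - cos(3*u))*exp(-u)/10.

A candidate is checked by its d/du: the result must match f(u).
Check: d/du[3*(3*sin(3*u) - cos(3*u))*exp(-u)/10] = 3*exp(-u)*cos(3*u) = f(u).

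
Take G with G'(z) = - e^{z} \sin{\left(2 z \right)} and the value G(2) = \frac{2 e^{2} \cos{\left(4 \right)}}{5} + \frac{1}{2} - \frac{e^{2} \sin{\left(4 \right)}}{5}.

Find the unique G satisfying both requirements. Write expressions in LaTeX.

G(z) = - \frac{e^{z} \sin{\left(2 z \right)}}{5} + \frac{2 e^{z} \cos{\left(2 z \right)}}{5} + \frac{1}{2}

Differentiate the proposed G(z) back; it has to land on the given G'(z).
A general antiderivative is - \frac{e^{z} \sin{\left(2 z \right)}}{5} + \frac{2 e^{z} \cos{\left(2 z \right)}}{5} + C.
The condition gives C = \frac{2 e^{2} \cos{\left(4 \right)}}{5} + \frac{1}{2} - \frac{e^{2} \sin{\left(4 \right)}}{5} - (\frac{2 e^{2} \cos{\left(4 \right)}}{5} - \frac{e^{2} \sin{\left(4 \right)}}{5}) = \frac{1}{2}.
So G(z) = - \frac{e^{z} \sin{\left(2 z \right)}}{5} + \frac{2 e^{z} \cos{\left(2 z \right)}}{5} + \frac{1}{2}.
Check: d/dz[- \frac{e^{z} \sin{\left(2 z \right)}}{5} + \frac{2 e^{z} \cos{\left(2 z \right)}}{5} + \frac{1}{2}] = - e^{z} \sin{\left(2 z \right)} = G'(z).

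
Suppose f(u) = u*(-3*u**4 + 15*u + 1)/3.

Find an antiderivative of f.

An antiderivative is F(u) = -u**6/6 + 5*u**3/3 + u**2/6.

An antiderivative F(u) passes only if d/du[F] lands on f(u) exactly.
Check: d/du[-u**6/6 + 5*u**3/3 + u**2/6] = -u**5 + 5*u**2 + u/3, which equals f(u).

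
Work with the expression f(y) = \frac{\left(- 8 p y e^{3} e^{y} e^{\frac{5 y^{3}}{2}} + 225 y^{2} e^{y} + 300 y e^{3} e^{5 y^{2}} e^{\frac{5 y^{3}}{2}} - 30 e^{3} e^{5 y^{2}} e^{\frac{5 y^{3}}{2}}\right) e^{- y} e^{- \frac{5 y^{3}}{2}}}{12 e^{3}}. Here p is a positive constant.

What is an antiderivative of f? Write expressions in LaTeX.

Recover f(y) by differentiating a candidate F(y); any mismatch rules it out.
Check: d/dy[\frac{\left(- 2 p y^{2} e^{3} e^{\frac{5 y^{3}}{2}} - 15 + 15 e^{3} e^{- y} e^{5 y^{2}} e^{\frac{5 y^{3}}{2}}\right) e^{- \frac{5 y^{3}}{2}}}{6 e^{3}}] = \frac{\left(- 8 p y e^{3} e^{y} e^{\frac{5 y^{3}}{2}} + 225 y^{2} e^{y} + 300 y e^{3} e^{5 y^{2}} e^{\frac{5 y^{3}}{2}} - 30 e^{3} e^{5 y^{2}} e^{\frac{5 y^{3}}{2}}\right) e^{- y} e^{- \frac{5 y^{3}}{2}}}{12 e^{3}} = f(y).

An antiderivative is F(y) = \frac{\left(- 2 p y^{2} e^{3} e^{\frac{5 y^{3}}{2}} - 15 + 15 e^{3} e^{- y} e^{5 y^{2}} e^{\frac{5 y^{3}}{2}}\right) e^{- \frac{5 y^{3}}{2}}}{6 e^{3}}.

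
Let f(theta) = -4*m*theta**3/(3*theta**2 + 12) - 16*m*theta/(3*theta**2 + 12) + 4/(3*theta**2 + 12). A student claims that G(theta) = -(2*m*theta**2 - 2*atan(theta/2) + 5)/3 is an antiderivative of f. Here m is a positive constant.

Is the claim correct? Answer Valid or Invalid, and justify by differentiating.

d/dtheta[G] = (-4*m*theta**3 - 16*m*theta + 4)/(3*theta**2 + 12)
This equals f(theta) exactly, so the claim holds.

Valid - differentiating G returns exactly f.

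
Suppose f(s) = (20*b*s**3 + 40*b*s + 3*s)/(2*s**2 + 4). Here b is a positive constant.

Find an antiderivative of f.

An antiderivative is F(s) = 5*b*s**2 + 3*log(s**2/2 + 1)/4.

An antiderivative F(s) passes only if d/ds[F] lands on f(s) exactly.
Check: d/ds[5*b*s**2 + 3*log(s**2/2 + 1)/4] = (20*b*s**3 + 40*b*s + 3*s)/(2*s**2 + 4) = f(s).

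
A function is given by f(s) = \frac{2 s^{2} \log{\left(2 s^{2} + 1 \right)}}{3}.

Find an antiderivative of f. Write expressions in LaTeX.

An antiderivative is F(s) = \frac{2 s^{3} \log{\left(2 s^{2} + 1 \right)}}{9} - \frac{4 s^{3}}{27} + \frac{2 s}{9} - \frac{\sqrt{2} \operatorname{atan}{\left(\sqrt{2} s \right)}}{9}.

A candidate is checked by its d/ds: the result must match f(s).
Check: d/ds[\frac{2 s^{3} \log{\left(2 s^{2} + 1 \right)}}{9} - \frac{4 s^{3}}{27} + \frac{2 s}{9} - \frac{\sqrt{2} \operatorname{atan}{\left(\sqrt{2} s \right)}}{9}] = \frac{2 s^{2} \log{\left(2 s^{2} + 1 \right)}}{3} = f(s).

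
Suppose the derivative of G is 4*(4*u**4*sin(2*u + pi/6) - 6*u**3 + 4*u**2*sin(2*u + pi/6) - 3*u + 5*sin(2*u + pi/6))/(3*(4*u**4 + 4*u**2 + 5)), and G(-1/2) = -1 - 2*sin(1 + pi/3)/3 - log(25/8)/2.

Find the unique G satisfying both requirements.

The proposed G(u) is checked by its d/du: the result must match the given G'(u).
A general antiderivative is -log(2*u**4 + 2*u**2 + 5/2)/2 - 2*cos(2*u + pi/6)/3 + C.
The condition gives C = -1 - 2*sin(1 + pi/3)/3 - log(25/8)/2 - (-2*sin(1 + pi/3)/3 - log(25/8)/2) = -1.
So G(u) = -log(2*u**4 + 2*u**2 + 5/2)/2 - 2*cos(2*u + pi/6)/3 - 1.
Check: d/du[-log(2*u**4 + 2*u**2 + 5/2)/2 - 2*cos(2*u + pi/6)/3 - 1] = (16*u**4*sin(2*u + pi/6) - 24*u**3 + 16*u**2*sin(2*u + pi/6) - 12*u + 20*sin(2*u + pi/6))/(12*u**4 + 12*u**2 + 15), which equals G'(u).

G(u) = -log(2*u**4 + 2*u**2 + 5/2)/2 - 2*cos(2*u + pi/6)/3 - 1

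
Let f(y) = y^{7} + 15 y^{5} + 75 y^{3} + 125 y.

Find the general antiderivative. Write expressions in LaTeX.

The substitution u = - \frac{y^{2}}{2} - \frac{5}{2} works: f is exactly (dF/du)*(du/dy) for that inner function.
Check: d/dy[\frac{\left(y^{2} + 5\right)^{4}}{8}] = y^{7} + 15 y^{5} + 75 y^{3} + 125 y = f(y).

F(y) = \frac{\left(y^{2} + 5\right)^{4}}{8} + C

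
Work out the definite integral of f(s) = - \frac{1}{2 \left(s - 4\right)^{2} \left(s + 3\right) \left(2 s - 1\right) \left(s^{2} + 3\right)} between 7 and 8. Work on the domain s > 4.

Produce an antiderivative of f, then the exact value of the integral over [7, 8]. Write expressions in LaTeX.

The denominator factors as 2 \left(s - 4\right)^{2} \left(s + 3\right) \left(2 s - 1\right) \left(s^{2} + 3\right); partial fractions split f into directly integrable pieces: \frac{137 s - 3}{112632 \left(s^{2} + 3\right)} - \frac{16}{4459 \left(2 s - 1\right)} + \frac{1}{8232 \left(s + 3\right)} + \frac{113}{247646 \left(s - 4\right)} - \frac{1}{1862 \left(s - 4\right)^{2}}.
F(s) = - \frac{- 35256 s \log{\left(s - 4 \right)} + 138624 s \log{\left(s - \frac{1}{2} \right)} - 9386 s \log{\left(s + 3 \right)} - 46991 s \log{\left(s^{2} + 3 \right)} + 686 \sqrt{3} s \operatorname{atan}{\left(\frac{\sqrt{3} s}{3} \right)} + 141024 \log{\left(s - 4 \right)} - 554496 \log{\left(s - \frac{1}{2} \right)} + 37544 \log{\left(s + 3 \right)} + 187964 \log{\left(s^{2} + 3 \right)} - 2744 \sqrt{3} \operatorname{atan}{\left(\frac{\sqrt{3} s}{3} \right)} - 41496}{77265552 \left(s - 4\right)} is an antiderivative of f.
Check: d/ds[- \frac{- 35256 s \log{\left(s - 4 \right)} + 138624 s \log{\left(s - \frac{1}{2} \right)} - 9386 s \log{\left(s + 3 \right)} - 46991 s \log{\left(s^{2} + 3 \right)} + 686 \sqrt{3} s \operatorname{atan}{\left(\frac{\sqrt{3} s}{3} \right)} + 141024 \log{\left(s - 4 \right)} - 554496 \log{\left(s - \frac{1}{2} \right)} + 37544 \log{\left(s + 3 \right)} + 187964 \log{\left(s^{2} + 3 \right)} - 2744 \sqrt{3} \operatorname{atan}{\left(\frac{\sqrt{3} s}{3} \right)} - 41496}{77265552 \left(s - 4\right)}] = - \frac{1}{4 s^{6} - 22 s^{5} - 10 s^{4} + 142 s^{3} - 162 s^{2} + 624 s - 288}, which equals f(s).
F(8) = - \frac{8 \log{\left(\frac{15}{2} \right)}}{4459} - \frac{\sqrt{3} \operatorname{atan}{\left(\frac{8 \sqrt{3}}{3} \right)}}{112632} + \frac{1}{7448} + \frac{\log{\left(11 \right)}}{8232} + \frac{113 \log{\left(4 \right)}}{247646} + \frac{137 \log{\left(67 \right)}}{225264}; F(7) = - \frac{8 \log{\left(\frac{13}{2} \right)}}{4459} - \frac{\sqrt{3} \operatorname{atan}{\left(\frac{7 \sqrt{3}}{3} \right)}}{112632} + \frac{1}{5586} + \frac{\log{\left(10 \right)}}{8232} + \frac{113 \log{\left(3 \right)}}{247646} + \frac{137 \log{\left(52 \right)}}{225264}.
Integral = F(8) - F(7) = - \frac{8 \log{\left(\frac{15}{2} \right)}}{4459} - \frac{137 \log{\left(52 \right)}}{225264} - \frac{113 \log{\left(3 \right)}}{247646} - \frac{\log{\left(10 \right)}}{8232} - \frac{1}{22344} - \frac{\sqrt{3} \operatorname{atan}{\left(\frac{8 \sqrt{3}}{3} \right)}}{112632} + \frac{\sqrt{3} \operatorname{atan}{\left(\frac{7 \sqrt{3}}{3} \right)}}{112632} + \frac{\log{\left(11 \right)}}{8232} + \frac{113 \log{\left(4 \right)}}{247646} + \frac{137 \log{\left(67 \right)}}{225264} + \frac{8 \log{\left(\frac{13}{2} \right)}}{4459}.

Antiderivative: F(s) = - \frac{- 35256 s \log{\left(s - 4 \right)} + 138624 s \log{\left(s - \frac{1}{2} \right)} - 9386 s \log{\left(s + 3 \right)} - 46991 s \log{\left(s^{2} + 3 \right)} + 686 \sqrt{3} s \operatorname{atan}{\left(\frac{\sqrt{3} s}{3} \right)} + 141024 \log{\left(s - 4 \right)} - 554496 \log{\left(s - \frac{1}{2} \right)} + 37544 \log{\left(s + 3 \right)} + 187964 \log{\left(s^{2} + 3 \right)} - 2744 \sqrt{3} \operatorname{atan}{\left(\frac{\sqrt{3} s}{3} \right)} - 41496}{77265552 \left(s - 4\right)}; value = - \frac{8 \log{\left(\frac{15}{2} \right)}}{4459} - \frac{137 \log{\left(52 \right)}}{225264} - \frac{113 \log{\left(3 \right)}}{247646} - \frac{\log{\left(10 \right)}}{8232} - \frac{1}{22344} - \frac{\sqrt{3} \operatorname{atan}{\left(\frac{8 \sqrt{3}}{3} \right)}}{112632} + \frac{\sqrt{3} \operatorname{atan}{\left(\frac{7 \sqrt{3}}{3} \right)}}{112632} + \frac{\log{\left(11 \right)}}{8232} + \frac{113 \log{\left(4 \right)}}{247646} + \frac{137 \log{\left(67 \right)}}{225264} + \frac{8 \log{\left(\frac{13}{2} \right)}}{4459}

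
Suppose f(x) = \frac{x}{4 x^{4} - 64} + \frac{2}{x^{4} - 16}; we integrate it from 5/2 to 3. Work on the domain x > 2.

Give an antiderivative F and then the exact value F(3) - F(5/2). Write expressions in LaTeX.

Factor the denominator (4 \left(x - 2\right) \left(x + 2\right) \left(x^{2} + 4\right)) and decompose: f = - \frac{x + 8}{32 \left(x^{2} + 4\right)} - \frac{3}{64 \left(x + 2\right)} + \frac{5}{64 \left(x - 2\right)}; each piece integrates to a log, atan, or power term.
F(x) = \frac{5 \log{\left(x - 2 \right)} - 3 \log{\left(x + 2 \right)} - \log{\left(x^{2} + 4 \right)} - 8 \operatorname{atan}{\left(\frac{x}{2} \right)}}{64} is an antiderivative of f.
Check: d/dx[\frac{5 \log{\left(x - 2 \right)} - 3 \log{\left(x + 2 \right)} - \log{\left(x^{2} + 4 \right)} - 8 \operatorname{atan}{\left(\frac{x}{2} \right)}}{64}] = \frac{x + 8}{4 x^{4} - 64}, which equals f(x).
F(3) = - \frac{\operatorname{atan}{\left(\frac{3}{2} \right)}}{8} - \frac{3 \log{\left(5 \right)}}{64} - \frac{\log{\left(13 \right)}}{64}; F(5/2) = - \frac{\operatorname{atan}{\left(\frac{5}{4} \right)}}{8} - \frac{3 \log{\left(\frac{9}{2} \right)}}{64} - \frac{5 \log{\left(2 \right)}}{64} - \frac{\log{\left(\frac{41}{4} \right)}}{64}.
Integral = F(3) - F(5/2) = - \frac{\operatorname{atan}{\left(\frac{3}{2} \right)}}{8} - \frac{3 \log{\left(5 \right)}}{64} - \frac{\log{\left(13 \right)}}{64} + \frac{\log{\left(\frac{41}{4} \right)}}{64} + \frac{5 \log{\left(2 \right)}}{64} + \frac{3 \log{\left(\frac{9}{2} \right)}}{64} + \frac{\operatorname{atan}{\left(\frac{5}{4} \right)}}{8}.

Antiderivative: F(x) = \frac{5 \log{\left(x - 2 \right)} - 3 \log{\left(x + 2 \right)} - \log{\left(x^{2} + 4 \right)} - 8 \operatorname{atan}{\left(\frac{x}{2} \right)}}{64}; value = - \frac{\operatorname{atan}{\left(\frac{3}{2} \right)}}{8} - \frac{3 \log{\left(5 \right)}}{64} - \frac{\log{\left(13 \right)}}{64} + \frac{\log{\left(\frac{41}{4} \right)}}{64} + \frac{5 \log{\left(2 \right)}}{64} + \frac{3 \log{\left(\frac{9}{2} \right)}}{64} + \frac{\operatorname{atan}{\left(\frac{5}{4} \right)}}{8}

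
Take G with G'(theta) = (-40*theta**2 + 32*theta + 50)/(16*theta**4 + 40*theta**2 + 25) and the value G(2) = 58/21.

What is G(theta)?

G(theta) = 2*(4*theta**2 + 5*theta + 3)/(4*theta**2 + 5)

G'(theta) has the shape u'v + uv' for u = 1/(2*theta**2 + 5/2) and v = 5*theta - 2 — it is the derivative of the product u*v.
A general antiderivative is (5*theta - 2)/(2*theta**2 + 5/2) + C.
The condition gives C = 58/21 - (16/21) = 2.
So G(theta) = 2*(4*theta**2 + 5*theta + 3)/(4*theta**2 + 5).
Check: d/dtheta[2*(4*theta**2 + 5*theta + 3)/(4*theta**2 + 5)] = (-40*theta**2 + 32*theta + 50)/(16*theta**4 + 40*theta**2 + 25) = G'(theta).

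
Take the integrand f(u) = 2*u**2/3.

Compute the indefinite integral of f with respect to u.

Since d/du undoes antidifferentiation here, F'(u) = f(u) is required of F(u).
Check: d/du[2*u**3/9] = 2*u**2/3 = f(u).

F(u) = 2*u**3/9 + C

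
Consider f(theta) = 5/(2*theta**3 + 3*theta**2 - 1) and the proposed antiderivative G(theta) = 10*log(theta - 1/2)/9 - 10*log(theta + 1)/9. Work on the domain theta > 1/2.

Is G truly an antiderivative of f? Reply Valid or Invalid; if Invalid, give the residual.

Invalid: d/dtheta[G] - f = 5/(3*theta**2 + 6*theta + 3), which is not 0.

d/dtheta[G] = 10/(6*theta**2 + 3*theta - 3)
d/dtheta[G] - f(theta) = 5/(3*theta**2 + 6*theta + 3) != 0.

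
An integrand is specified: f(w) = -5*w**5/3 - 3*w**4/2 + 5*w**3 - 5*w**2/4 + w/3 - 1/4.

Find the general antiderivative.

The integrand splits into summands that can be handled one at a time.
Check: d/dw[-5*w**6/18 - 3*w**5/10 + 5*w**4/4 - 5*w**3/12 + w**2/6 - w/4] = -5*w**5/3 - 3*w**4/2 + 5*w**3 - 5*w**2/4 + w/3 - 1/4 = f(w).

F(w) = -5*w**6/18 - 3*w**5/10 + 5*w**4/4 - 5*w**3/12 + w**2/6 - w/4 + C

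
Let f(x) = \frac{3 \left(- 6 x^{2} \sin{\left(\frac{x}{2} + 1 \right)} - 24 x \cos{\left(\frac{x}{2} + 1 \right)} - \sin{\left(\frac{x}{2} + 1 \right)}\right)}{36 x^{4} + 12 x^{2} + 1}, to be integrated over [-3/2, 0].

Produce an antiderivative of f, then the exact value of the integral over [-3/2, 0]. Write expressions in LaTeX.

f has the shape u'v + uv' for u = \frac{2}{2 x^{2} + \frac{1}{3}} and v = \cos{\left(\frac{x}{2} + 1 \right)} — it is the derivative of the product u*v.
F(x) = \frac{6 \cos{\left(\frac{x}{2} + 1 \right)}}{6 x^{2} + 1} is an antiderivative of f.
Check: d/dx[\frac{6 \cos{\left(\frac{x}{2} + 1 \right)}}{6 x^{2} + 1}] = \frac{- 18 x^{2} \sin{\left(\frac{x}{2} + 1 \right)} - 72 x \cos{\left(\frac{x}{2} + 1 \right)} - 3 \sin{\left(\frac{x}{2} + 1 \right)}}{36 x^{4} + 12 x^{2} + 1}, which equals f(x).
F(0) = 6 \cos{\left(1 \right)}; F(-3/2) = \frac{12 \cos{\left(\frac{1}{4} \right)}}{29}.
Integral = F(0) - F(-3/2) = - \frac{12 \cos{\left(\frac{1}{4} \right)}}{29} + 6 \cos{\left(1 \right)}.

Antiderivative: F(x) = \frac{6 \cos{\left(\frac{x}{2} + 1 \right)}}{6 x^{2} + 1}; value = - \frac{12 \cos{\left(\frac{1}{4} \right)}}{29} + 6 \cos{\left(1 \right)}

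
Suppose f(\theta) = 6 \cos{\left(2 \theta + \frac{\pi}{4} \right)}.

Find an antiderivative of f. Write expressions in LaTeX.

An antiderivative F(\theta) passes only if d/d\theta[F] lands on f(\theta) exactly.
Check: d/d\theta[3 \sin{\left(2 \theta + \frac{\pi}{4} \right)}] = 6 \cos{\left(2 \theta + \frac{\pi}{4} \right)} = f(\theta).

An antiderivative is F(\theta) = 3 \sin{\left(2 \theta + \frac{\pi}{4} \right)}.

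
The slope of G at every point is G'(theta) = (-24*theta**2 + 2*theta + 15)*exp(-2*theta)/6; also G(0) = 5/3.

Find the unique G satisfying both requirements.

G(theta) = (12*theta**2 + 11*theta + 12*exp(2*theta) - 2)*exp(-2*theta)/6

G'(theta) has the shape u'v + uv' for u = 2*theta**2 + 11*theta/6 - 1/3 and v = exp(-2*theta) — it is the derivative of the product u*v.
A general antiderivative is (12*theta**2 + 11*theta - 2)*exp(-2*theta)/6 + C.
The condition gives C = 5/3 - (-1/3) = 2.
So G(theta) = (12*theta**2 + 11*theta + 12*exp(2*theta) - 2)*exp(-2*theta)/6.
Check: d/dtheta[(12*theta**2 + 11*theta + 12*exp(2*theta) - 2)*exp(-2*theta)/6] = (-24*theta**2 + 2*theta + 15)*exp(-2*theta)/6 = G'(theta).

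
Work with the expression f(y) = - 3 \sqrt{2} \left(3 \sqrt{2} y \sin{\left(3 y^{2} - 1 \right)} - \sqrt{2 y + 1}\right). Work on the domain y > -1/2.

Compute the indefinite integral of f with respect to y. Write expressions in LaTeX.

F(y) = \sqrt{2} \left(2 y + 1\right)^{\frac{3}{2}} + 3 \cos{\left(3 y^{2} - 1 \right)} + C

A candidate is checked by its d/dy: the result must match f(y).
Check: d/dy[\sqrt{2} \left(2 y + 1\right)^{\frac{3}{2}} + 3 \cos{\left(3 y^{2} - 1 \right)}] = - 18 y \sin{\left(3 y^{2} - 1 \right)} + 3 \sqrt{2} \sqrt{2 y + 1}, which equals f(y).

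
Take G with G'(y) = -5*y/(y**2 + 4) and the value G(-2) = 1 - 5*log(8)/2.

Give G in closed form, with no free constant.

G(y) = 1 - 5*log(y**2 + 4)/2

G'(y) matches the chain-rule pattern g'(h)*h' with inner function h(y) = y**2 + 4; substituting u = h(y) collapses the integral.
A general antiderivative is -5*log(y**2 + 4)/2 + C.
The condition gives C = 1 - 5*log(8)/2 - (-5*log(8)/2) = 1.
So G(y) = 1 - 5*log(y**2 + 4)/2.
Check: d/dy[1 - 5*log(y**2 + 4)/2] = -5*y/(y**2 + 4) = G'(y).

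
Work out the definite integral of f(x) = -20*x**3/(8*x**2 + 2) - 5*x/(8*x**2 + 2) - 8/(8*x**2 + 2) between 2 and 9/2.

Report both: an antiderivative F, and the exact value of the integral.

Antiderivative: F(x) = -(5*x**2 + 8*atan(2*x) + 8)/4; value = -325/16 - 2*atan(9) + 2*atan(4)

Integrate term by term and add the pieces.
F(x) = -(5*x**2 + 8*atan(2*x) + 8)/4 is an antiderivative of f.
Check: d/dx[-(5*x**2 + 8*atan(2*x) + 8)/4] = (-20*x**3 - 5*x - 8)/(8*x**2 + 2), which equals f(x).
F(9/2) = -437/16 - 2*atan(9); F(2) = -7 - 2*atan(4).
Integral = F(9/2) - F(2) = -325/16 - 2*atan(9) + 2*atan(4).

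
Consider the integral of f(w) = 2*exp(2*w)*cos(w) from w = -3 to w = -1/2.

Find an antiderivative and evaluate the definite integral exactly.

Whatever form F(w) takes, F'(w) = f(w) is non-negotiable.
F(w) = 2*(sin(w) + 2*cos(w))*exp(2*w)/5 is an antiderivative of f.
Check: d/dw[2*(sin(w) + 2*cos(w))*exp(2*w)/5] = 2*exp(2*w)*cos(w) = f(w).
F(-1/2) = -2*exp(-1)*sin(1/2)/5 + 4*exp(-1)*cos(1/2)/5; F(-3) = 4*exp(-6)*cos(3)/5 - 2*exp(-6)*sin(3)/5.
Integral = F(-1/2) - F(-3) = -2*exp(-1)*sin(1/2)/5 + 2*exp(-6)*sin(3)/5 - 4*exp(-6)*cos(3)/5 + 4*exp(-1)*cos(1/2)/5.

Antiderivative: F(w) = 2*(sin(w) + 2*cos(w))*exp(2*w)/5; value = -2*exp(-1)*sin(1/2)/5 + 2*exp(-6)*sin(3)/5 - 4*exp(-6)*cos(3)/5 + 4*exp(-1)*cos(1/2)/5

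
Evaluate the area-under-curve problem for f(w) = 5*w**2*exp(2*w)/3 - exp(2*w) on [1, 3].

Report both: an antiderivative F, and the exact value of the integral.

Recognize the product-rule pattern: f = u'v + uv' with u = 5*w**2/6 - 5*w/6 - 1/12, v = exp(2*w), so integration by parts undoes it.
F(w) = 5*w**2*exp(2*w)/6 - 5*w*exp(2*w)/6 - exp(2*w)/12 is an antiderivative of f.
Check: d/dw[5*w**2*exp(2*w)/6 - 5*w*exp(2*w)/6 - exp(2*w)/12] = 5*w**2*exp(2*w)/3 - exp(2*w) = f(w).
F(3) = 59*exp(6)/12; F(1) = -exp(2)/12.
Integral = F(3) - F(1) = exp(2)/12 + 59*exp(6)/12.

Antiderivative: F(w) = 5*w**2*exp(2*w)/6 - 5*w*exp(2*w)/6 - exp(2*w)/12; value = exp(2)/12 + 59*exp(6)/12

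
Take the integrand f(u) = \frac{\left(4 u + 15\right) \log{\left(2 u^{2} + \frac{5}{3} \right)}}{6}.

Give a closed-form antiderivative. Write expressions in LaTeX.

Differentiate the proposed F(u) back; it has to land on f(u) exactly.
Check: d/du[\frac{u^{2} \log{\left(2 u^{2} + \frac{5}{3} \right)}}{3} - \frac{u^{2}}{3} + \frac{5 u \log{\left(2 u^{2} + \frac{5}{3} \right)}}{2} - 5 u + \frac{5 \log{\left(u^{2} + \frac{5}{6} \right)}}{18} + \frac{5 \sqrt{30} \operatorname{atan}{\left(\frac{\sqrt{30} u}{5} \right)}}{6}] = \frac{2 u \log{\left(2 u^{2} + \frac{5}{3} \right)}}{3} + \frac{5 \log{\left(2 u^{2} + \frac{5}{3} \right)}}{2}, which equals f(u).

An antiderivative is F(u) = \frac{u^{2} \log{\left(2 u^{2} + \frac{5}{3} \right)}}{3} - \frac{u^{2}}{3} + \frac{5 u \log{\left(2 u^{2} + \frac{5}{3} \right)}}{2} - 5 u + \frac{5 \log{\left(u^{2} + \frac{5}{6} \right)}}{18} + \frac{5 \sqrt{30} \operatorname{atan}{\left(\frac{\sqrt{30} u}{5} \right)}}{6}.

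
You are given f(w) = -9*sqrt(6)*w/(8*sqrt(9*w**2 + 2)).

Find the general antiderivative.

F(w) = -sqrt(6)*sqrt(9*w**2 + 2)/8 + C

f matches the chain-rule pattern g'(h)*h' with inner function h(w) = 3*w**2/2 + 1/3; substituting u = h(w) collapses the integral.
Check: d/dw[-sqrt(6)*sqrt(9*w**2 + 2)/8] = -9*sqrt(6)*w/(8*sqrt(9*w**2 + 2)) = f(w).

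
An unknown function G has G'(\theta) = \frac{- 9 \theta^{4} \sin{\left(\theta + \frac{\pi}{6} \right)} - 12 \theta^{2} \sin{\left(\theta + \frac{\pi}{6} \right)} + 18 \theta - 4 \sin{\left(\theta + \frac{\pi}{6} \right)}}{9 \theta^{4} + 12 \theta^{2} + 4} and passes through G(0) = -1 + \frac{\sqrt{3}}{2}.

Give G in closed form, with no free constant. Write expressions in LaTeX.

G(\theta) = \cos{\left(\theta + \frac{\pi}{6} \right)} + \frac{1}{2} - \frac{3}{3 \theta^{2} + 2}

Since d/d\theta undoes antidifferentiation here, G(\theta) must give back the stated G'(\theta).
A general antiderivative is \cos{\left(\theta + \frac{\pi}{6} \right)} - \frac{3}{3 \theta^{2} + 2} + C.
The condition gives C = -1 + \frac{\sqrt{3}}{2} - (- \frac{3}{2} + \frac{\sqrt{3}}{2}) = \frac{1}{2}.
So G(\theta) = \cos{\left(\theta + \frac{\pi}{6} \right)} + \frac{1}{2} - \frac{3}{3 \theta^{2} + 2}.
Check: d/d\theta[\cos{\left(\theta + \frac{\pi}{6} \right)} + \frac{1}{2} - \frac{3}{3 \theta^{2} + 2}] = \frac{- 9 \theta^{4} \sin{\left(\theta + \frac{\pi}{6} \right)} - 12 \theta^{2} \sin{\left(\theta + \frac{\pi}{6} \right)} + 18 \theta - 4 \sin{\left(\theta + \frac{\pi}{6} \right)}}{9 \theta^{4} + 12 \theta^{2} + 4} = G'(\theta).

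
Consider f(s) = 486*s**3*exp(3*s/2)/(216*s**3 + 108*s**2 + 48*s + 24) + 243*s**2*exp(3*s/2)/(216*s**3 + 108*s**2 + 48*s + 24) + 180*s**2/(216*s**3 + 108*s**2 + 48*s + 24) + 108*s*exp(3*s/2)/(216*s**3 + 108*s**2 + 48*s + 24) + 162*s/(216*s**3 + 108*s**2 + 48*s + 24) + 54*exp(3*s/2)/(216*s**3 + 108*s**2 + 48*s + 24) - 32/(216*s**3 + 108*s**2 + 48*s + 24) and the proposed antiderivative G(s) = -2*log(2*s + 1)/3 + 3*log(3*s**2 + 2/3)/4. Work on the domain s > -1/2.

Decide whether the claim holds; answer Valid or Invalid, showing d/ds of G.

Invalid: d/ds[G] - f = -9*exp(3*s/2)/4, which is not 0.

d/ds[G] = (90*s**2 + 81*s - 16)/(108*s**3 + 54*s**2 + 24*s + 12)
d/ds[G] - f(s) = -9*exp(3*s/2)/4 != 0.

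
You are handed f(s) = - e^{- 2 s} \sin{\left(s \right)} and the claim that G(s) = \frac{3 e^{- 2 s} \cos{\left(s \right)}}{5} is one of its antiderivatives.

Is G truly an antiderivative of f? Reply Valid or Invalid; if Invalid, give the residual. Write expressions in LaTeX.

d/ds[G] = \frac{\left(- 3 \sin{\left(s \right)} - 6 \cos{\left(s \right)}\right) e^{- 2 s}}{5}
d/ds[G] - f(s) = \frac{\left(2 \sin{\left(s \right)} - 6 \cos{\left(s \right)}\right) e^{- 2 s}}{5} != 0.

Invalid: d/ds[G] - f = \frac{\left(2 \sin{\left(s \right)} - 6 \cos{\left(s \right)}\right) e^{- 2 s}}{5}, which is not 0.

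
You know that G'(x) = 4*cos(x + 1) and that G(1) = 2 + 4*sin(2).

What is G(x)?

Since d/dx undoes antidifferentiation here, G(x) must give back the stated G'(x).
A general antiderivative is 4*sin(x + 1) + C.
The condition gives C = 2 + 4*sin(2) - (4*sin(2)) = 2.
So G(x) = 4*sin(x + 1) + 2.
Check: d/dx[4*sin(x + 1) + 2] = 4*cos(x + 1) = G'(x).

G(x) = 4*sin(x + 1) + 2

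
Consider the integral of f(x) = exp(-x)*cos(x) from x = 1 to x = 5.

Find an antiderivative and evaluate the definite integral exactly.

A first test for any F(x): its x-derivative must equal f(x) identically.
F(x) = (sin(x) - cos(x))*exp(-x)/2 is an antiderivative of f.
Check: d/dx[(sin(x) - cos(x))*exp(-x)/2] = exp(-x)*cos(x) = f(x).
F(5) = exp(-5)*sin(5)/2 - exp(-5)*cos(5)/2; F(1) = -exp(-1)*cos(1)/2 + exp(-1)*sin(1)/2.
Integral = F(5) - F(1) = -exp(-1)*sin(1)/2 + exp(-5)*sin(5)/2 - exp(-5)*cos(5)/2 + exp(-1)*cos(1)/2.

Antiderivative: F(x) = (sin(x) - cos(x))*exp(-x)/2; value = -exp(-1)*sin(1)/2 + exp(-5)*sin(5)/2 - exp(-5)*cos(5)/2 + exp(-1)*cos(1)/2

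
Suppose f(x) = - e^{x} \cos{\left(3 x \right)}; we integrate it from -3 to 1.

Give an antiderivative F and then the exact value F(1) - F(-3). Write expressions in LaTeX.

Recover f(x) by differentiating a candidate F(x); any mismatch rules it out.
F(x) = - \frac{3 e^{x} \sin{\left(3 x \right)}}{10} - \frac{e^{x} \cos{\left(3 x \right)}}{10} is an antiderivative of f.
Check: d/dx[- \frac{3 e^{x} \sin{\left(3 x \right)}}{10} - \frac{e^{x} \cos{\left(3 x \right)}}{10}] = - e^{x} \cos{\left(3 x \right)} = f(x).
F(1) = - \frac{3 e \sin{\left(3 \right)}}{10} - \frac{e \cos{\left(3 \right)}}{10}; F(-3) = - \frac{\cos{\left(9 \right)}}{10 e^{3}} + \frac{3 \sin{\left(9 \right)}}{10 e^{3}}.
Integral = F(1) - F(-3) = - \frac{3 e \sin{\left(3 \right)}}{10} - \frac{3 \sin{\left(9 \right)}}{10 e^{3}} + \frac{\cos{\left(9 \right)}}{10 e^{3}} - \frac{e \cos{\left(3 \right)}}{10}.

Antiderivative: F(x) = - \frac{3 e^{x} \sin{\left(3 x \right)}}{10} - \frac{e^{x} \cos{\left(3 x \right)}}{10}; value = - \frac{3 e \sin{\left(3 \right)}}{10} - \frac{3 \sin{\left(9 \right)}}{10 e^{3}} + \frac{\cos{\left(9 \right)}}{10 e^{3}} - \frac{e \cos{\left(3 \right)}}{10}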